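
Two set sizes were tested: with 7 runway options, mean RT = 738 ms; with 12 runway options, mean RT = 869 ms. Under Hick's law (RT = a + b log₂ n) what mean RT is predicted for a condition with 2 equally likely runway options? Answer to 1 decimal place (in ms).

433.5 ms

RT is linear in log₂ n, so two points fix the line:
  b = (869 − 738) / (log₂ 12 − log₂ 7) = 131 / (3.5850 − 2.8074) = 168.465 ms/bit
  a = 738 − 168.465 × 2.8074 = 265.058 ms
Then RT(2) = 265.058 + 168.465 × log₂ 2 = 265.058 + 168.465 × 1 ≈ 433.523 ms.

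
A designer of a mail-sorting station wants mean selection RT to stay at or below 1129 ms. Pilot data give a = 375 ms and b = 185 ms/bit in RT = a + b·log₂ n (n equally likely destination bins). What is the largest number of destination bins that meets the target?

185·log₂ n ≤ 1129 − 375 = 754, giving log₂ n ≤ 4.0757 and n ≤ 16.862. The largest whole number is 16.

16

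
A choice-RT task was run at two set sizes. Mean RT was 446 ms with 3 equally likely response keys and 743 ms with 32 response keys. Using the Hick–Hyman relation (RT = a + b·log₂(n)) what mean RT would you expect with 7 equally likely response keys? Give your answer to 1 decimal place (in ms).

552.3 ms

Solve the two-equation system in a and b:
  b = (743 − 446) / (log₂ 32 − log₂ 3) = 297 / (5 − 1.5850) = 86.968 ms/bit
  a = 446 − 86.968 × 1.5850 = 308.159 ms
Then RT(7) = 308.159 + 86.968 × log₂ 7 = 308.159 + 86.968 × 2.8074 ≈ 552.309 ms.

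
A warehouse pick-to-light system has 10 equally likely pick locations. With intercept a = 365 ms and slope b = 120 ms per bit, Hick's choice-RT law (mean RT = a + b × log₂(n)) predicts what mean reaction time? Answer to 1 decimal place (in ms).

763.6 ms

log₂(10) = 3.3219 bits, so RT = 365 + 120 × 3.3219 ≈ 763.631 ms.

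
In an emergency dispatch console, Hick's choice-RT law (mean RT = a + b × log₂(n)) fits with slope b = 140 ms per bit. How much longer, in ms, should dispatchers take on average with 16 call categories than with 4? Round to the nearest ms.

280 ms

The intercept a cancels: ΔRT = b·(log₂ n₂ − log₂ n₁) = b·log₂(n₂/n₁).
log₂(16) − log₂(4) = log₂(16/4) = log₂(4) = 2.
ΔRT = 140 × 2.0000 = 280.000 ms.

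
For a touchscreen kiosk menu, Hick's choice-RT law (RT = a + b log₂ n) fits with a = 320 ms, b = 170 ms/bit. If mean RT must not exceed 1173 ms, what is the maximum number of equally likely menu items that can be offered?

Set 320 + 170·log₂ n ≤ 1173 → log₂ n ≤ (1173 − 320)/170 = 5.0176.
So n ≤ 2^5.0176 = 32.394; the largest integer n is 32.

32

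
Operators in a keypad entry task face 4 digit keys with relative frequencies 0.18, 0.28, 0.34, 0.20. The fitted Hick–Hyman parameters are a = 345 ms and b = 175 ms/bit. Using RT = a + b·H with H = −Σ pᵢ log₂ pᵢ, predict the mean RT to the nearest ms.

687 ms

H = 0.18·log₂(1/0.18) + 0.28·log₂(1/0.28) + 0.34·log₂(1/0.34) + 0.20·log₂(1/0.20) = 1.9531 bits.
RT = 345 + 175 × 1.9531 = 686.79 ms.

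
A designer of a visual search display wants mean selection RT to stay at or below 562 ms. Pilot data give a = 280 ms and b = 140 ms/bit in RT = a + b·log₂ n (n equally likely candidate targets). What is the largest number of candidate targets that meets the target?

Information budget: (562 − 280)/140 = 2.0143 bits, so n ≤ 2^2.0143 = 4.040 → at most 4.

4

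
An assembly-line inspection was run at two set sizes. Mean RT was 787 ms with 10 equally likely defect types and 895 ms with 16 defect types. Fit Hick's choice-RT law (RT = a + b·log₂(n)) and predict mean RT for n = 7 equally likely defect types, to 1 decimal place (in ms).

Solve the two-equation system in a and b:
  b = (895 − 787) / (log₂ 16 − log₂ 10) = 108 / (4 − 3.3219) = 159.275 ms/bit
  a = 787 − 159.275 × 3.3219 = 257.899 ms
Then RT(7) = 257.899 + 159.275 × log₂ 7 = 257.899 + 159.275 × 2.8074 ≈ 705.041 ms.

705.0 ms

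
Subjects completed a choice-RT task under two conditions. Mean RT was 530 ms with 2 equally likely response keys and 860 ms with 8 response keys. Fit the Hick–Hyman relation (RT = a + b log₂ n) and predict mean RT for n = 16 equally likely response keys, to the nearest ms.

1025 ms

RT is linear in log₂ n, so two points fix the line:
  b = (860 − 530) / (log₂ 8 − log₂ 2) = 330 / (3 − 1) = 165 ms/bit
  a = 530 − 165 × 1 = 365 ms
Then RT(16) = 365 + 165 × log₂ 16 = 365 + 165 × 4 ≈ 1025.000 ms.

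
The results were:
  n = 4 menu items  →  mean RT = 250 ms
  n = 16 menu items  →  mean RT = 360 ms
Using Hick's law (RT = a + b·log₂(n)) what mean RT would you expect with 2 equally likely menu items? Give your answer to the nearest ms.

195 ms

Solve the two-equation system in a and b:
  b = (360 − 250) / (log₂ 16 − log₂ 4) = 110 / (4 − 2) = 55 ms/bit
  a = 250 − 55 × 2 = 140 ms
Then RT(2) = 140 + 55 × log₂ 2 = 140 + 55 × 1 ≈ 195.000 ms.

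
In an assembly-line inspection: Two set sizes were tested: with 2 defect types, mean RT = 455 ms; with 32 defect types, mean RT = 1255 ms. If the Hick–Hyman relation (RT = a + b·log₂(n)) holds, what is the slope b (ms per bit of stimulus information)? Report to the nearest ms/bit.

200 ms/bit

The slope on a log₂ axis is (1255 − 455) / (5 − 1) = 200 ms/bit.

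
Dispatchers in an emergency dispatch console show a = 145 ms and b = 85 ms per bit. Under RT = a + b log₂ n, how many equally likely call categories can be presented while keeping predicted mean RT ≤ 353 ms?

5

Set 145 + 85·log₂ n ≤ 353 → log₂ n ≤ (353 − 145)/85 = 2.4471.
So n ≤ 2^2.4471 = 5.453; the largest integer n is 5.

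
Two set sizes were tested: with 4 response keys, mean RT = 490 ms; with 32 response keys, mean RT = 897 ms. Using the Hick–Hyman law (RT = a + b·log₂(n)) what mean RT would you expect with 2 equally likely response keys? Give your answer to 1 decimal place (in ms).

With log₂ n on the abscissa the relation is linear; from the two conditions:
  b = (897 − 490) / (log₂ 32 − log₂ 4) = 407 / (5 − 2) = 135.667 ms/bit
  a = 490 − 135.667 × 2 = 218.667 ms
Then RT(2) = 218.667 + 135.667 × log₂ 2 = 218.667 + 135.667 × 1 ≈ 354.333 ms.

354.3 ms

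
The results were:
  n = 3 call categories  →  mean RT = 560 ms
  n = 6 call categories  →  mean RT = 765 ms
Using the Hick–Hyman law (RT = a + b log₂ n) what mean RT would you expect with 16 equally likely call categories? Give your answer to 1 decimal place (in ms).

With log₂ n on the abscissa the relation is linear; from the two conditions:
  b = (765 − 560) / (log₂ 6 − log₂ 3) = 205 / (2.5850 − 1.5850) = 205.000 ms/bit
  a = 560 − 205.000 × 1.5850 = 235.083 ms
Then RT(16) = 235.083 + 205.000 × log₂ 16 = 235.083 + 205.000 × 4 ≈ 1055.083 ms.

1055.1 ms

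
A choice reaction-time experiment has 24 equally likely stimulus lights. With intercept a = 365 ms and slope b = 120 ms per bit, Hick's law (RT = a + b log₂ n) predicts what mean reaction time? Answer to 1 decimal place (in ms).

915.2 ms

log₂(24) = 4.5850 bits, so RT = 365 + 120 × 4.5850 ≈ 915.196 ms.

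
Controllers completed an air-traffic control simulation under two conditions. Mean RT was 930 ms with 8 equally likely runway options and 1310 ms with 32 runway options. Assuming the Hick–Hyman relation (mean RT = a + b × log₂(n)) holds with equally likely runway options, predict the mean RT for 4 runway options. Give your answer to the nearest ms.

With log₂ n on the abscissa the relation is linear; from the two conditions:
  b = (1310 − 930) / (log₂ 32 − log₂ 8) = 380 / (5 − 3) = 190 ms/bit
  a = 930 − 190 × 3 = 360 ms
Then RT(4) = 360 + 190 × log₂ 4 = 360 + 190 × 2 ≈ 740.000 ms.

740 ms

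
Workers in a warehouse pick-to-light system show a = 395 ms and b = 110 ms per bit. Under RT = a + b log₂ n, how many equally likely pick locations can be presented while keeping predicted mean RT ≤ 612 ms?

110·log₂ n ≤ 612 − 395 = 217, giving log₂ n ≤ 1.9727 and n ≤ 3.925. The largest whole number is 3.

3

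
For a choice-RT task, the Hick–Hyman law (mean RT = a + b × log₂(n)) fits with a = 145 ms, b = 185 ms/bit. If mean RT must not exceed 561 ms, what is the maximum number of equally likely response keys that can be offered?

4

Set 145 + 185·log₂ n ≤ 561 → log₂ n ≤ (561 − 145)/185 = 2.2486.
So n ≤ 2^2.2486 = 4.752; the largest integer n is 4.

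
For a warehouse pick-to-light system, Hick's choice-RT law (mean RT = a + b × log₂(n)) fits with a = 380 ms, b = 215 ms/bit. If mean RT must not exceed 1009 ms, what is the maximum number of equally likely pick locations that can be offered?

7

Set 380 + 215·log₂ n ≤ 1009 → log₂ n ≤ (1009 − 380)/215 = 2.9256.
So n ≤ 2^2.9256 = 7.598; the largest integer n is 7.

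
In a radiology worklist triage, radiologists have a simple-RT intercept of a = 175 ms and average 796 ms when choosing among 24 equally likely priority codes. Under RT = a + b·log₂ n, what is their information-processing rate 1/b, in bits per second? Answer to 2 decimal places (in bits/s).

Choice component = 796 − 175 = 621 ms over log₂(24) = 4.5850 bits.
b = 621 / 4.5850 = 135.443 ms/bit, so 1/b = 7.383 bits/s.

7.38 bits/s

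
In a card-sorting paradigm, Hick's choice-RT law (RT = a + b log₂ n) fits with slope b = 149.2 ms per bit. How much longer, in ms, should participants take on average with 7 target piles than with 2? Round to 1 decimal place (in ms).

269.7 ms

The intercept a cancels: ΔRT = b·(log₂ n₂ − log₂ n₁) = b·log₂(n₂/n₁).
log₂(7) − log₂(2) = 2.8074 − 1 = 1.8074.
ΔRT = 149.2 × 1.8074 = 269.657 ms.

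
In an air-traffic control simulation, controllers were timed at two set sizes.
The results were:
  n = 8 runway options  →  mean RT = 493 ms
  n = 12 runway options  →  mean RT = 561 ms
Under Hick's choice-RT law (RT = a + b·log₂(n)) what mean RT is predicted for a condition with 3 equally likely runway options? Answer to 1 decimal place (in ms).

328.5 ms

Solve the two-equation system in a and b:
  b = (561 − 493) / (log₂ 12 − log₂ 8) = 68 / (3.5850 − 3) = 116.247 ms/bit
  a = 493 − 116.247 × 3 = 144.260 ms
Then RT(3) = 144.260 + 116.247 × log₂ 3 = 144.260 + 116.247 × 1.5850 ≈ 328.506 ms.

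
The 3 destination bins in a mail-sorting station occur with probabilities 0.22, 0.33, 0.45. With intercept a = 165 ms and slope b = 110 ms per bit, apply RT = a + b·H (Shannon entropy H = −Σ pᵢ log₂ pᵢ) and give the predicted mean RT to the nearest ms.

H = 0.22·log₂(1/0.22) + 0.33·log₂(1/0.33) + 0.45·log₂(1/0.45) = 1.5268 bits.
RT = 165 + 110 × 1.5268 = 332.95 ms.

333 ms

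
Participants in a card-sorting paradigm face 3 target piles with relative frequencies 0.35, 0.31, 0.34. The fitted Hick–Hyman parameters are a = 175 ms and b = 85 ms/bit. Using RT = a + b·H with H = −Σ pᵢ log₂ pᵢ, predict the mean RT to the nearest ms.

Entropy contributions −pᵢ log₂ pᵢ: 0.5301, 0.5238, 0.5292; sum H = 1.5831 bits.
RT = a + bH = 175 + 85·1.5831 = 309.56 ms.

310 ms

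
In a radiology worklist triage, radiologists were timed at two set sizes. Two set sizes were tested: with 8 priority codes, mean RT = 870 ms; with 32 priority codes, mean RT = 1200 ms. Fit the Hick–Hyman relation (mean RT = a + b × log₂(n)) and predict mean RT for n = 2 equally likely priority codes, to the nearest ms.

RT is linear in log₂ n, so two points fix the line:
  b = (1200 − 870) / (log₂ 32 − log₂ 8) = 330 / (5 − 3) = 165 ms/bit
  a = 870 − 165 × 3 = 375 ms
Then RT(2) = 375 + 165 × log₂ 2 = 375 + 165 × 1 ≈ 540.000 ms.

540 ms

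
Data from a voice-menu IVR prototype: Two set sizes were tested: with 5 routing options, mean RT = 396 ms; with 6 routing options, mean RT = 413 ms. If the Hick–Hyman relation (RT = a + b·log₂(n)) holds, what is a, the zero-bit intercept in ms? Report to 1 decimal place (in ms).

245.9 ms

The slope on a log₂ axis is (413 − 396) / (2.5850 − 2.3219) = 64.630 ms/bit.
a = RT₁ − b·log₂ n₁ = 396 − 64.630 × 2.3219 = 245.933 ms.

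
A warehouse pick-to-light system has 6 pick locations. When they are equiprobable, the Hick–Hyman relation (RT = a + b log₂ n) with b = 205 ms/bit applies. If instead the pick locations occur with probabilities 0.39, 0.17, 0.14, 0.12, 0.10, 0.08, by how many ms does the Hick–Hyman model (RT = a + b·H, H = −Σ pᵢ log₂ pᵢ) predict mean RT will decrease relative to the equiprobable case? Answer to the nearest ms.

48 ms

The RT saving is b·ΔH. Equiprobable H₀ = log₂(6) = 2.5850 bits; with the given probabilities H = 2.3523 bits.
b·(H₀ − H) = 205 × (2.5850 − 2.3523) = 47.70 ms.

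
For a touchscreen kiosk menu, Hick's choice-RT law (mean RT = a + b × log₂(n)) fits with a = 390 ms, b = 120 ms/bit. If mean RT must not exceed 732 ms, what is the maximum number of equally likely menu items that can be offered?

Set 390 + 120·log₂ n ≤ 732 → log₂ n ≤ (732 − 390)/120 = 2.8500.
So n ≤ 2^2.8500 = 7.210; the largest integer n is 7.

7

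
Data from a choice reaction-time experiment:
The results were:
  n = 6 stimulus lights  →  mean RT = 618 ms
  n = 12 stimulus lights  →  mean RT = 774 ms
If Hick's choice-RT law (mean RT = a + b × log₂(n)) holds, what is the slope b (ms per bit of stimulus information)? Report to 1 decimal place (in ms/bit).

156.0 ms/bit

Slope: b = (774 − 618) / (log₂ 12 − log₂ 6) = 156/1.0000 = 156.000 ms/bit.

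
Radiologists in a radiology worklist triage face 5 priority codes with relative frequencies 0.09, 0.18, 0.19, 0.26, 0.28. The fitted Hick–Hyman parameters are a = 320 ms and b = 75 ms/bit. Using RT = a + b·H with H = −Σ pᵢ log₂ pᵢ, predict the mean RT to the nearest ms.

487 ms

H = 0.09·log₂(1/0.09) + 0.18·log₂(1/0.18) + 0.19·log₂(1/0.19) + 0.26·log₂(1/0.26) + 0.28·log₂(1/0.28) = 2.2327 bits.
RT = 320 + 75 × 2.2327 = 487.45 ms.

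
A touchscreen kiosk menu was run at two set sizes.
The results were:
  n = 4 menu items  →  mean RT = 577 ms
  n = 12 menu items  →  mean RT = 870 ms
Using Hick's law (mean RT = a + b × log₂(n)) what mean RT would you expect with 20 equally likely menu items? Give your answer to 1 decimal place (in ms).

1006.2 ms

Fit slope and intercept:
  b = (870 − 577) / (log₂ 12 − log₂ 4) = 293 / (3.5850 − 2) = 184.862 ms/bit
  a = 577 − 184.862 × 2 = 207.275 ms
Then RT(20) = 207.275 + 184.862 × log₂ 20 = 207.275 + 184.862 × 4.3219 ≈ 1006.237 ms.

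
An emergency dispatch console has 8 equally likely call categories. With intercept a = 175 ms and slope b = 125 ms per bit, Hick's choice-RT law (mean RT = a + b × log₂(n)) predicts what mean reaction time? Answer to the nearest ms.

550 ms

log₂(8) = 3 bits, so RT = 175 + 125 × 3 ≈ 550.000 ms.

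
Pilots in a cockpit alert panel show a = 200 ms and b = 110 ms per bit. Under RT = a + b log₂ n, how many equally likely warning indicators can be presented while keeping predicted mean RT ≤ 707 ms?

24

110·log₂ n ≤ 707 − 200 = 507, giving log₂ n ≤ 4.6091 and n ≤ 24.405. The largest whole number is 24.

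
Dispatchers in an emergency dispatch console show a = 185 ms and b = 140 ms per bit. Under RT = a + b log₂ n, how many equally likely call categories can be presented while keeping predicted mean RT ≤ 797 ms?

20

140·log₂ n ≤ 797 − 185 = 612, giving log₂ n ≤ 4.3714 and n ≤ 20.698. The largest whole number is 20.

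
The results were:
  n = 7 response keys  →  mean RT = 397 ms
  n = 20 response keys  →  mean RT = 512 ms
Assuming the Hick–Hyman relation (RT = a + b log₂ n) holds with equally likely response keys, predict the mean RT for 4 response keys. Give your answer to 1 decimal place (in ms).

Fit slope and intercept:
  b = (512 − 397) / (log₂ 20 − log₂ 7) = 115 / (4.3219 − 2.8074) = 75.929 ms/bit
  a = 397 − 75.929 × 2.8074 = 183.840 ms
Then RT(4) = 183.840 + 75.929 × log₂ 4 = 183.840 + 75.929 × 2 ≈ 335.698 ms.

335.7 ms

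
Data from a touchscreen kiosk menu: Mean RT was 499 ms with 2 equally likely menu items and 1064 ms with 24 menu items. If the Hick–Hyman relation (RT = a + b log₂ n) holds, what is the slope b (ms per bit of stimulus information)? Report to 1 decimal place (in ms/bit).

157.6 ms/bit

Slope: b = (1064 − 499) / (log₂ 24 − log₂ 2) = 565/3.5850 = 157.603 ms/bit.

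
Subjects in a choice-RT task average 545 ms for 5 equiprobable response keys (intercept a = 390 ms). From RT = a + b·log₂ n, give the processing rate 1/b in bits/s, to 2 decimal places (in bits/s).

Choice component = 545 − 390 = 155 ms over log₂(5) = 2.3219 bits.
b = 155 / 2.3219 = 66.755 ms/bit, so 1/b = 14.980 bits/s.

14.98 bits/s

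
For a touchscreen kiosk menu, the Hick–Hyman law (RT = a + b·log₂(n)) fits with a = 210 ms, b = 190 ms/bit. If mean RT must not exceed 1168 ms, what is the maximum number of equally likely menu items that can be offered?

32

Information budget: (1168 − 210)/190 = 5.0421 bits, so n ≤ 2^5.0421 = 32.948 → at most 32.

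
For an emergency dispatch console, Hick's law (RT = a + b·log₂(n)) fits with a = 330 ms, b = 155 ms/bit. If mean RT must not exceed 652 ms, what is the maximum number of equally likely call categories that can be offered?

155·log₂ n ≤ 652 − 330 = 322, giving log₂ n ≤ 2.0774 and n ≤ 4.221. The largest whole number is 4.

4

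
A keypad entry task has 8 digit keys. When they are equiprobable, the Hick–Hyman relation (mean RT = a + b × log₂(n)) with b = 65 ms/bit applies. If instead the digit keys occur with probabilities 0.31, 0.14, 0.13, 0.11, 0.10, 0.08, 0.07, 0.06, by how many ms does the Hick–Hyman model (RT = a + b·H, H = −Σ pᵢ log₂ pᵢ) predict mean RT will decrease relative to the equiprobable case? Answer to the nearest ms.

Equiprobable entropy H₀ = log₂ 8 = 3.0000 bits.
Skewed entropy H = −Σ pᵢ log₂ pᵢ = 2.7896 bits.
ΔRT = b·(H₀ − H) = 65 × 0.2104 = 13.67 ms.

14 ms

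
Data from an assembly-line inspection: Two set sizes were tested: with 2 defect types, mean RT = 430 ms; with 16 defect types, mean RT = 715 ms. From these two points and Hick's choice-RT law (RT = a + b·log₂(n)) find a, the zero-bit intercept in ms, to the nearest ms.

335 ms

Slope: b = (715 − 430) / (log₂ 16 − log₂ 2) = 285/3.0000 = 95 ms/bit.
a = RT₁ − b·log₂ n₁ = 430 − 95 × 1 = 335.000 ms.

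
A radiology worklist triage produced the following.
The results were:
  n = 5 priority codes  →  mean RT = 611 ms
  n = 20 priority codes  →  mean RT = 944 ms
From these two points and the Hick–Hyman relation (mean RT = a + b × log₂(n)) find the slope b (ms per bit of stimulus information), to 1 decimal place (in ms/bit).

b = (RT₂ − RT₁)/(log₂ n₂ − log₂ n₁) = (944 − 611)/(4.3219 − 2.3219) = 166.500 ms/bit.

166.5 ms/bit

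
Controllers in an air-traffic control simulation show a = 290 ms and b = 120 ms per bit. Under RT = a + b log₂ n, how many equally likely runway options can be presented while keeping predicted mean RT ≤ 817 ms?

120·log₂ n ≤ 817 − 290 = 527, giving log₂ n ≤ 4.3917 and n ≤ 20.991. The largest whole number is 20.

20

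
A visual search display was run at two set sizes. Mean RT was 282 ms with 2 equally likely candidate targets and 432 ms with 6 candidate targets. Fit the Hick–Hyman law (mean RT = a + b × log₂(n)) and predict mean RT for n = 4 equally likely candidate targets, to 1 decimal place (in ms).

Solve the two-equation system in a and b:
  b = (432 − 282) / (log₂ 6 − log₂ 2) = 150 / (2.5850 − 1) = 94.639 ms/bit
  a = 282 − 94.639 × 1 = 187.361 ms
Then RT(4) = 187.361 + 94.639 × log₂ 4 = 187.361 + 94.639 × 2 ≈ 376.639 ms.

376.6 ms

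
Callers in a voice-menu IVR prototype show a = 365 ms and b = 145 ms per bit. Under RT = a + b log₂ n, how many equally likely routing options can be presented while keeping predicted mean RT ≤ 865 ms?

Information budget: (865 − 365)/145 = 3.4483 bits, so n ≤ 2^3.4483 = 10.915 → at most 10.

10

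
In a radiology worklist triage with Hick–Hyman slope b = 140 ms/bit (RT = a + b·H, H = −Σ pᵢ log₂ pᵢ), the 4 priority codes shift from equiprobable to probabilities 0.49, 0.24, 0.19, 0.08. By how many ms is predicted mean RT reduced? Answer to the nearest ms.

36 ms

The RT saving is b·ΔH. Equiprobable H₀ = log₂(4) = 2.0000 bits; with the given probabilities H = 1.7452 bits.
b·(H₀ − H) = 140 × (2.0000 − 1.7452) = 35.68 ms.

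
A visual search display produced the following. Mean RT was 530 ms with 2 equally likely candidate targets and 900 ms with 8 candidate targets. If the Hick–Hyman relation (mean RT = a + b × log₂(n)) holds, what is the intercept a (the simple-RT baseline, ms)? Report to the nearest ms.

b = (RT₂ − RT₁)/(log₂ n₂ − log₂ n₁) = (900 − 530)/(3 − 1) = 185 ms/bit.
Intercept: a = 530 − 185·log₂(2) = 345.000 ms.

345 ms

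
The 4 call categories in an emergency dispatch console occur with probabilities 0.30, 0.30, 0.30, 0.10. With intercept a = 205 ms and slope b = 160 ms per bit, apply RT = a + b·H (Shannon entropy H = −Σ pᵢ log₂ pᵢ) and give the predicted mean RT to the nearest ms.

H = 0.30·log₂(1/0.30) + 0.30·log₂(1/0.30) + 0.30·log₂(1/0.30) + 0.10·log₂(1/0.10) = 1.8955 bits.
RT = 205 + 160 × 1.8955 = 508.27 ms.

508 ms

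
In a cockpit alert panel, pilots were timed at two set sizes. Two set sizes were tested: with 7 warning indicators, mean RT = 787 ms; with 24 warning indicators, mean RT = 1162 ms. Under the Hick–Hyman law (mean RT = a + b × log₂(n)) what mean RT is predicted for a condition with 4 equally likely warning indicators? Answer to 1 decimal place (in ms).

Solve the two-equation system in a and b:
  b = (1162 − 787) / (log₂ 24 − log₂ 7) = 375 / (4.5850 − 2.8074) = 210.958 ms/bit
  a = 787 − 210.958 × 2.8074 = 194.767 ms
Then RT(4) = 194.767 + 210.958 × log₂ 4 = 194.767 + 210.958 × 2 ≈ 616.682 ms.

616.7 ms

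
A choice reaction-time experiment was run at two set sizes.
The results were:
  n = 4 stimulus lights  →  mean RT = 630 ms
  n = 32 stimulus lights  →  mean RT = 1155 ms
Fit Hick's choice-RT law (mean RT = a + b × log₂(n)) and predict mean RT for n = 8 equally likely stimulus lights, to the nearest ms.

805 ms

Solve the two-equation system in a and b:
  b = (1155 − 630) / (log₂ 32 − log₂ 4) = 525 / (5 − 2) = 175 ms/bit
  a = 630 − 175 × 2 = 280 ms
Then RT(8) = 280 + 175 × log₂ 8 = 280 + 175 × 3 ≈ 805.000 ms.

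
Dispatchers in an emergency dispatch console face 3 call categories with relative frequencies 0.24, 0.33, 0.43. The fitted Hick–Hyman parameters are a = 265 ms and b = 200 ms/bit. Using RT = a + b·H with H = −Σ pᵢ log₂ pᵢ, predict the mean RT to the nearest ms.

Entropy contributions −pᵢ log₂ pᵢ: 0.4941, 0.5278, 0.5236; sum H = 1.5455 bits.
RT = a + bH = 265 + 200·1.5455 = 574.10 ms.

574 ms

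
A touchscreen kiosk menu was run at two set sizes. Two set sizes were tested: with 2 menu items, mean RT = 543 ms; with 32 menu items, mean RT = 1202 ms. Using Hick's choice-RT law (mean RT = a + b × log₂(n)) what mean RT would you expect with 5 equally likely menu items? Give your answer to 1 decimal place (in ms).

RT is linear in log₂ n, so two points fix the line:
  b = (1202 − 543) / (log₂ 32 − log₂ 2) = 659 / (5 − 1) = 164.750 ms/bit
  a = 543 − 164.750 × 1 = 378.250 ms
Then RT(5) = 378.250 + 164.750 × log₂ 5 = 378.250 + 164.750 × 2.3219 ≈ 760.788 ms.

760.8 ms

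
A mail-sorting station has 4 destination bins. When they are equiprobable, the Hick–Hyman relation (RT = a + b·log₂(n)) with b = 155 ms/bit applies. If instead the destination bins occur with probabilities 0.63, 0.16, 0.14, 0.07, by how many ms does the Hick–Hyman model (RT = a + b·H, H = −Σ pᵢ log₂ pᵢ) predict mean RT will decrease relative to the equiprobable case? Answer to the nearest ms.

The RT saving is b·ΔH. Equiprobable H₀ = log₂(4) = 2.0000 bits; with the given probabilities H = 1.5086 bits.
b·(H₀ − H) = 155 × (2.0000 − 1.5086) = 76.16 ms.

76 ms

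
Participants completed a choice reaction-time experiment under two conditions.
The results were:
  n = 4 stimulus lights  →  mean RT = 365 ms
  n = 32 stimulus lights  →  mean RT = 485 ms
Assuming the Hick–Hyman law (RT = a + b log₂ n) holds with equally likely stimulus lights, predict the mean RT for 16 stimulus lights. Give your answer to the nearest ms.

Fit slope and intercept:
  b = (485 − 365) / (log₂ 32 − log₂ 4) = 120 / (5 − 2) = 40 ms/bit
  a = 365 − 40 × 2 = 285 ms
Then RT(16) = 285 + 40 × log₂ 16 = 285 + 40 × 4 ≈ 445.000 ms.

445 ms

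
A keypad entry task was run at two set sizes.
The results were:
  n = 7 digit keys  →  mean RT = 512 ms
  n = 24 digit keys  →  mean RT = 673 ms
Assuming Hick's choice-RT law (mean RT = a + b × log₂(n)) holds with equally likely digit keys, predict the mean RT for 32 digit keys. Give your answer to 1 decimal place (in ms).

710.6 ms

Solve the two-equation system in a and b:
  b = (673 − 512) / (log₂ 24 − log₂ 7) = 161 / (4.5850 − 2.8074) = 90.571 ms/bit
  a = 512 − 90.571 × 2.8074 = 257.735 ms
Then RT(32) = 257.735 + 90.571 × log₂ 32 = 257.735 + 90.571 × 5 ≈ 710.590 ms.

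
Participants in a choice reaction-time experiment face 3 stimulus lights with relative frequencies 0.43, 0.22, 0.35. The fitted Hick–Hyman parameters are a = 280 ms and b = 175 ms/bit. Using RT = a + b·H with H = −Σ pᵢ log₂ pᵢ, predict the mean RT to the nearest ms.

548 ms

Entropy contributions −pᵢ log₂ pᵢ: 0.5236, 0.4806, 0.5301; sum H = 1.5342 bits.
RT = a + bH = 280 + 175·1.5342 = 548.49 ms.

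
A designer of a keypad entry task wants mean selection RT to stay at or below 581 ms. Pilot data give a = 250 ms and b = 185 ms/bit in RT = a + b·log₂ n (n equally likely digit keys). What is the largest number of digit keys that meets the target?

Set 250 + 185·log₂ n ≤ 581 → log₂ n ≤ (581 − 250)/185 = 1.7892.
So n ≤ 2^1.7892 = 3.456; the largest integer n is 3.

3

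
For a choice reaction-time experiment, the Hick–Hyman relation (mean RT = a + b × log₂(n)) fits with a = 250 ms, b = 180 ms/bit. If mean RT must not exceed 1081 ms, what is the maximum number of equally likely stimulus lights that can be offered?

Information budget: (1081 − 250)/180 = 4.6167 bits, so n ≤ 2^4.6167 = 24.533 → at most 24.

24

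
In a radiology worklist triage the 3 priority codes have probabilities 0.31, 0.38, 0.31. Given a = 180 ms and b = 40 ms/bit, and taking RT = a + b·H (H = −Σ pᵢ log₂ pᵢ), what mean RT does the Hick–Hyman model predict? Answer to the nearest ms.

H = 0.31·log₂(1/0.31) + 0.38·log₂(1/0.38) + 0.31·log₂(1/0.31) = 1.5780 bits.
RT = 180 + 40 × 1.5780 = 243.12 ms.

243 ms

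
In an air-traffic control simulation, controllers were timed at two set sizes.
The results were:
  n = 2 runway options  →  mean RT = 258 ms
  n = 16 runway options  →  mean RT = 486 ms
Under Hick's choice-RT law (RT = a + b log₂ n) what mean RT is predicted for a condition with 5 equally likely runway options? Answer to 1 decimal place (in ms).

RT is linear in log₂ n, so two points fix the line:
  b = (486 − 258) / (log₂ 16 − log₂ 2) = 228 / (4 − 1) = 76.000 ms/bit
  a = 258 − 76.000 × 1 = 182.000 ms
Then RT(5) = 182.000 + 76.000 × log₂ 5 = 182.000 + 76.000 × 2.3219 ≈ 358.467 ms.

358.5 ms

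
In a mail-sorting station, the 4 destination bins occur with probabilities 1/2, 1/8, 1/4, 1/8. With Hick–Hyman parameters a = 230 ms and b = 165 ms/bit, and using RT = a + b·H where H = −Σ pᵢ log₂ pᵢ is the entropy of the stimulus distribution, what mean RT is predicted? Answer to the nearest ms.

519 ms

H = −Σ pᵢ log₂ pᵢ = 0.5·1 + 0.125·3 + 0.25·2 + 0.125·3 = 1.750 bits.
RT = 230 + 165 × 1.750 = 518.75 ms.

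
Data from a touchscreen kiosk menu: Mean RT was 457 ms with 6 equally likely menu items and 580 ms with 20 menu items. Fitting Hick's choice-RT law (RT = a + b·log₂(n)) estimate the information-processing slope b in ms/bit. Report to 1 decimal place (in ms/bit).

70.8 ms/bit

Slope: b = (580 − 457) / (log₂ 20 − log₂ 6) = 123/1.7370 = 70.813 ms/bit.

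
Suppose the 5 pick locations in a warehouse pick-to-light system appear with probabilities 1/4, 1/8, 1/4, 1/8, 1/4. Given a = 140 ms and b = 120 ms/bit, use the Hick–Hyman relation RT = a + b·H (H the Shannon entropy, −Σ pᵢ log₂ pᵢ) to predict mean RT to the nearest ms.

410 ms

Each term −pᵢ log₂ pᵢ: 0.25·2 + 0.125·3 + 0.25·2 + 0.125·3 + 0.25·2; summed, H = 2.250 bits.
Mean RT = a + bH = 140 + 120·2.250 = 410.00 ms.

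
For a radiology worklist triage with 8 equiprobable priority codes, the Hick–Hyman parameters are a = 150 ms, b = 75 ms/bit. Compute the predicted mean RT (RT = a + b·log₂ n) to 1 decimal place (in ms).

375.0 ms

log₂(8) = 3 bits, so RT = 150 + 75 × 3 ≈ 375.000 ms.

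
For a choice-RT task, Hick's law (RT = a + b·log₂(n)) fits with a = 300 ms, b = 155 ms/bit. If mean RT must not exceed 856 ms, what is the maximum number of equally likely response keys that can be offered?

12

Set 300 + 155·log₂ n ≤ 856 → log₂ n ≤ (856 − 300)/155 = 3.5871.
So n ≤ 2^3.5871 = 12.018; the largest integer n is 12.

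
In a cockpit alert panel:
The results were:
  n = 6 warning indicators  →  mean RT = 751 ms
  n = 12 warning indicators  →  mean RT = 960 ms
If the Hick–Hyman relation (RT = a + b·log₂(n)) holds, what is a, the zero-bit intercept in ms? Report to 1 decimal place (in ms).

Slope: b = (960 − 751) / (log₂ 12 − log₂ 6) = 209/1.0000 = 209.000 ms/bit.
a = RT₁ − b·log₂ n₁ = 751 − 209.000 × 2.5850 = 210.743 ms.

210.7 ms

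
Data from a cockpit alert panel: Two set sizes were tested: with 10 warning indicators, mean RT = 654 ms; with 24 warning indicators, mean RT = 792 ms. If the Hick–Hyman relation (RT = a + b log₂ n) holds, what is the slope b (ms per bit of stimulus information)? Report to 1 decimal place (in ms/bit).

b = (RT₂ − RT₁)/(log₂ n₂ − log₂ n₁) = (792 − 654)/(4.5850 − 3.3219) = 109.261 ms/bit.

109.3 ms/bit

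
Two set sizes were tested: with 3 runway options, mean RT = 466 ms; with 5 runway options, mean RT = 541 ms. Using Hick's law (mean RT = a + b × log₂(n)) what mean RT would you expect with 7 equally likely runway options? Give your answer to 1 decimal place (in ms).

Solve the two-equation system in a and b:
  b = (541 − 466) / (log₂ 5 − log₂ 3) = 75 / (2.3219 − 1.5850) = 101.769 ms/bit
  a = 466 − 101.769 × 1.5850 = 304.700 ms
Then RT(7) = 304.700 + 101.769 × log₂ 7 = 304.700 + 101.769 × 2.8074 ≈ 590.401 ms.

590.4 ms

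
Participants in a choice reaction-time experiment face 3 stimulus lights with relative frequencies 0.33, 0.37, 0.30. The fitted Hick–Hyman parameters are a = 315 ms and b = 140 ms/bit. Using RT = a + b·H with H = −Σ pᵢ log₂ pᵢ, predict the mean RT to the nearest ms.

536 ms

Entropy contributions −pᵢ log₂ pᵢ: 0.5278, 0.5307, 0.5211; sum H = 1.5796 bits.
RT = a + bH = 315 + 140·1.5796 = 536.15 ms.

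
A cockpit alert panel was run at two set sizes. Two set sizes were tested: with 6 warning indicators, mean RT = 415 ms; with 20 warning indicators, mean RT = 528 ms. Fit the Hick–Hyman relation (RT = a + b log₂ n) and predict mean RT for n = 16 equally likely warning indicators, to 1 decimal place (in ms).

With log₂ n on the abscissa the relation is linear; from the two conditions:
  b = (528 − 415) / (log₂ 20 − log₂ 6) = 113 / (4.3219 − 2.5850) = 65.056 ms/bit
  a = 415 − 65.056 × 2.5850 = 246.833 ms
Then RT(16) = 246.833 + 65.056 × log₂ 16 = 246.833 + 65.056 × 4 ≈ 507.057 ms.

507.1 ms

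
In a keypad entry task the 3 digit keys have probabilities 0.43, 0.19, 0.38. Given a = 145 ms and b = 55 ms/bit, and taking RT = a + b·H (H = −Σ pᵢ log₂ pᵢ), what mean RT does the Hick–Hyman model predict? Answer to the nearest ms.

228 ms

H = 0.43·log₂(1/0.43) + 0.19·log₂(1/0.19) + 0.38·log₂(1/0.38) = 1.5092 bits.
RT = 145 + 55 × 1.5092 = 228.01 ms.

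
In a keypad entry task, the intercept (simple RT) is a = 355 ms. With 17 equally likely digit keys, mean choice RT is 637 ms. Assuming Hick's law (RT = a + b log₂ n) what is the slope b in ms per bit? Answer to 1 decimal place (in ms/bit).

69.0 ms/bit

log₂(17) = 4.0875 bits.
b = (RT − a)/log₂ n = (637 − 355) / 4.0875 = 68.991 ms/bit.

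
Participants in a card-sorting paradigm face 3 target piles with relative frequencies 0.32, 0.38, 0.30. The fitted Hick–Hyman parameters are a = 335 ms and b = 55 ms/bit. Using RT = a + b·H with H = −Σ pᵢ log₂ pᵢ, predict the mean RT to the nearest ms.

422 ms

Entropy contributions −pᵢ log₂ pᵢ: 0.5260, 0.5305, 0.5211; sum H = 1.5776 bits.
RT = a + bH = 335 + 55·1.5776 = 421.77 ms.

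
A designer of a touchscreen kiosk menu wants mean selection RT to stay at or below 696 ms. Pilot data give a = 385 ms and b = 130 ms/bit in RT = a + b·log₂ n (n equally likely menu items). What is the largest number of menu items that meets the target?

Information budget: (696 − 385)/130 = 2.3923 bits, so n ≤ 2^2.3923 = 5.250 → at most 5.

5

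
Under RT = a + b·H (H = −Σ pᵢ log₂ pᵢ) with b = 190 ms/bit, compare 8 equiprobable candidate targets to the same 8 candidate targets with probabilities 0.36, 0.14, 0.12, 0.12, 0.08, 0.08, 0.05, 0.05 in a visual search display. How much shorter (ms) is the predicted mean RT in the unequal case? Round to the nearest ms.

Equiprobable entropy H₀ = log₂ 8 = 3.0000 bits.
Skewed entropy H = −Σ pᵢ log₂ pᵢ = 2.6771 bits.
ΔRT = b·(H₀ − H) = 190 × 0.3229 = 61.36 ms.

61 ms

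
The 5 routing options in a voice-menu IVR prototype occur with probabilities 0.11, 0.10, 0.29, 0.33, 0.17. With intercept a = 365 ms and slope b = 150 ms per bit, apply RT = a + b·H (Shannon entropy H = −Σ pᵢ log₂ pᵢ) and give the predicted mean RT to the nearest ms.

Entropy contributions −pᵢ log₂ pᵢ: 0.3503, 0.3322, 0.5179, 0.5278, 0.4346; sum H = 2.1628 bits.
RT = a + bH = 365 + 150·2.1628 = 689.42 ms.

689 ms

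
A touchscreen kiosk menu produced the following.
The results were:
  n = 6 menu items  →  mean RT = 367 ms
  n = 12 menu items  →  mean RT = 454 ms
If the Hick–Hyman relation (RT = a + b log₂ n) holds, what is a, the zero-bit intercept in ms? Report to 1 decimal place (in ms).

b = (RT₂ − RT₁)/(log₂ n₂ − log₂ n₁) = (454 − 367)/(3.5850 − 2.5850) = 87.000 ms/bit.
Intercept: a = 367 − 87.000·log₂(6) = 142.108 ms.

142.1 ms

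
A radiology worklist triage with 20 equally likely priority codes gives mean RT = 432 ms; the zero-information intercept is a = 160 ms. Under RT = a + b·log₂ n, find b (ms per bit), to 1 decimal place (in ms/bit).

62.9 ms/bit

b = (432 − 160) / log₂(20) = 272 / 4.3219 = 62.935 ms/bit.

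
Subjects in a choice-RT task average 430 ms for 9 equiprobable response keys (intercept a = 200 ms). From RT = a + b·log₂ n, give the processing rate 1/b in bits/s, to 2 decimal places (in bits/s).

Choice component = 430 − 200 = 230 ms over log₂(9) = 3.1699 bits.
b = 230 / 3.1699 = 72.557 ms/bit, so 1/b = 13.782 bits/s.

13.78 bits/s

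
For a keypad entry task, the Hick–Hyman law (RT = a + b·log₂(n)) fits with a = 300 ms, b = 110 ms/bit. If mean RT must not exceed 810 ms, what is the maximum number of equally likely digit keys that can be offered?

24

Information budget: (810 − 300)/110 = 4.6364 bits, so n ≤ 2^4.6364 = 24.871 → at most 24.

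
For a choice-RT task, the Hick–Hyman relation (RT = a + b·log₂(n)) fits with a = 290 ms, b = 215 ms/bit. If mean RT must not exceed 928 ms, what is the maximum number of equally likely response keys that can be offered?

7

Set 290 + 215·log₂ n ≤ 928 → log₂ n ≤ (928 − 290)/215 = 2.9674.
So n ≤ 2^2.9674 = 7.821; the largest integer n is 7.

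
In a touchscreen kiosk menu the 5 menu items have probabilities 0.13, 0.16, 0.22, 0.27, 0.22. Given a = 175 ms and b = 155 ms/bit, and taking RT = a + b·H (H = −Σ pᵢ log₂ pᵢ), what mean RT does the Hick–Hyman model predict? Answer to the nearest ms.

Entropy contributions −pᵢ log₂ pᵢ: 0.3826, 0.4230, 0.4806, 0.5100, 0.4806; sum H = 2.2768 bits.
RT = a + bH = 175 + 155·2.2768 = 527.91 ms.

528 ms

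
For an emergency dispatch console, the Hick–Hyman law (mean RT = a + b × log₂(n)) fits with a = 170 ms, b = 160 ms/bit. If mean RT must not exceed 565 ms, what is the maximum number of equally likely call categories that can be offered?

5

Information budget: (565 − 170)/160 = 2.4688 bits, so n ≤ 2^2.4688 = 5.536 → at most 5.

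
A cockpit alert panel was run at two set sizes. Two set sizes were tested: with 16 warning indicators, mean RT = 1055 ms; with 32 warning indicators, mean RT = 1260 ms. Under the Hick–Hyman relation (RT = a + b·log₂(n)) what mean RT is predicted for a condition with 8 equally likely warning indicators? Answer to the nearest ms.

RT is linear in log₂ n, so two points fix the line:
  b = (1260 − 1055) / (log₂ 32 − log₂ 16) = 205 / (5 − 4) = 205 ms/bit
  a = 1055 − 205 × 4 = 235 ms
Then RT(8) = 235 + 205 × log₂ 8 = 235 + 205 × 3 ≈ 850.000 ms.

850 ms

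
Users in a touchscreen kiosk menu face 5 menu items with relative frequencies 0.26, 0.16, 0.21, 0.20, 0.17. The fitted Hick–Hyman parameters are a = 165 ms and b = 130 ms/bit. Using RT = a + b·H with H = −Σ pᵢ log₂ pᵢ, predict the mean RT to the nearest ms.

464 ms

H = 0.26·log₂(1/0.26) + 0.16·log₂(1/0.16) + 0.21·log₂(1/0.21) + 0.20·log₂(1/0.20) + 0.17·log₂(1/0.17) = 2.3001 bits.
RT = 165 + 130 × 2.3001 = 464.01 ms.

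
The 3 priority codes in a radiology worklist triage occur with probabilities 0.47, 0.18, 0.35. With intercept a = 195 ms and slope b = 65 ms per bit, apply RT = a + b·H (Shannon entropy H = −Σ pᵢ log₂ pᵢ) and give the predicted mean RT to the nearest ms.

292 ms

Entropy contributions −pᵢ log₂ pᵢ: 0.5120, 0.4453, 0.5301; sum H = 1.4874 bits.
RT = a + bH = 195 + 65·1.4874 = 291.68 ms.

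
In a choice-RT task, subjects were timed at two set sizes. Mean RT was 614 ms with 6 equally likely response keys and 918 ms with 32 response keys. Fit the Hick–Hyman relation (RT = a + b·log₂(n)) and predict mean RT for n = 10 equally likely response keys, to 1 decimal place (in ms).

RT is linear in log₂ n, so two points fix the line:
  b = (918 − 614) / (log₂ 32 − log₂ 6) = 304 / (5 − 2.5850) = 125.878 ms/bit
  a = 614 − 125.878 × 2.5850 = 288.610 ms
Then RT(10) = 288.610 + 125.878 × log₂ 10 = 288.610 + 125.878 × 3.3219 ≈ 706.768 ms.

706.8 ms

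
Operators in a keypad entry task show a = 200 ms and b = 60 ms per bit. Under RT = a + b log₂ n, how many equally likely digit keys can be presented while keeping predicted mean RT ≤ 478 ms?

24

60·log₂ n ≤ 478 − 200 = 278, giving log₂ n ≤ 4.6333 and n ≤ 24.818. The largest whole number is 24.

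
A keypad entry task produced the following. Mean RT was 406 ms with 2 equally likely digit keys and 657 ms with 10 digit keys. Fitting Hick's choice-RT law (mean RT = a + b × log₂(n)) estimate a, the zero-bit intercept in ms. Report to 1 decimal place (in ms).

297.9 ms

b = (RT₂ − RT₁)/(log₂ n₂ − log₂ n₁) = (657 − 406)/(3.3219 − 1) = 108.100 ms/bit.
a = RT₁ − b·log₂ n₁ = 406 − 108.100 × 1 = 297.900 ms.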